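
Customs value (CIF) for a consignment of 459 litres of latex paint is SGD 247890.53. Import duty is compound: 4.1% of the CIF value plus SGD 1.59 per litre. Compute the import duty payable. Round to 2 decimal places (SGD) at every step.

Ad valorem component: 247890.53 × 4.1% = 10163.51
Specific component: 459 × 1.59 = 729.81
Import duty = 10163.51 + 729.81 = 10893.32

Import duty: SGD 10893.32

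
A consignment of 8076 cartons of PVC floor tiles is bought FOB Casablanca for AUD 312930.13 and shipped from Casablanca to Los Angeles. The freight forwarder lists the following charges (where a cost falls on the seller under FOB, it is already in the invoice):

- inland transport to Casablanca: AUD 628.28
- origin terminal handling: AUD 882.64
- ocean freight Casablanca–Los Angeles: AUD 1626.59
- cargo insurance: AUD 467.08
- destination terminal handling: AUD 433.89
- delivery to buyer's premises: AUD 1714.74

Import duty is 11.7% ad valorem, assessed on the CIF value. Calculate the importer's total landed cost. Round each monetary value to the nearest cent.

FOB: the seller bears costs until goods are on board at the origin port; the buyer bears freight, insurance and all costs thereafter.
Already in the invoice (seller's account under FOB): inland to port, origin terminal — exclude.
CIF value = FOB price + freight + insurance = 312930.13 + 1626.59 + 467.08 = 315023.80
Import duty = 315023.80 × 11.7% = 36857.78
Buyer bears: freight 1626.59 + insurance 467.08 + destination terminal 433.89 + delivery 1714.74 + duty 36857.78 = 41100.08
Landed cost = invoice 312930.13 + 41100.08 = 354030.21

Total landed cost: AUD 354030.21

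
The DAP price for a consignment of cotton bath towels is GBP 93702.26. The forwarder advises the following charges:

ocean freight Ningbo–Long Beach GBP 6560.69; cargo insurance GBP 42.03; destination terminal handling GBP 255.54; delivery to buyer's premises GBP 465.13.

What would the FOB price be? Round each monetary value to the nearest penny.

FOB price: GBP 86378.87

From DAP to FOB, the seller no longer bears: freight, insurance, destination terminal, delivery.
FOB price = 93702.26 − 6560.69 − 42.03 − 255.54 − 465.13 = 86378.87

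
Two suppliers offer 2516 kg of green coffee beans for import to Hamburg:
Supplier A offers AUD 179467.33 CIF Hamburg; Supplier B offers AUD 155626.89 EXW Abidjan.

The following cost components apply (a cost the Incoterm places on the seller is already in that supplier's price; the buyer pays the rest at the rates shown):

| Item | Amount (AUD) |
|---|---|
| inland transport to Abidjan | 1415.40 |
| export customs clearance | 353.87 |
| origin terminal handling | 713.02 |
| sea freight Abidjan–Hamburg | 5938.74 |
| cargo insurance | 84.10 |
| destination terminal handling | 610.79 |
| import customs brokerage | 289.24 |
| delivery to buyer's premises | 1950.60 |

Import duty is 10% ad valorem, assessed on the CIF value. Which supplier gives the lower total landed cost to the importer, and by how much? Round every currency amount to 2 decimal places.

Supplier B is cheaper by AUD 16868.84

Supplier A (CIF):
The CIF price already equals the CIF value: 179467.33
Import duty = 179467.33 × 10% = 17946.73
Buyer bears (A): 610.79 + 289.24 + 1950.60 = 2850.63
Landed cost (A) = invoice 179467.33 + 2850.63 + duty 17946.73 = 200264.69
Supplier B (EXW):
CIF value = EXW price + inland to port + export clearance + origin terminal + freight + insurance = 155626.89 + 1415.40 + 353.87 + 713.02 + 5938.74 + 84.10 = 164132.02
Import duty = 164132.02 × 10% = 16413.20
Buyer bears (B): 1415.40 + 353.87 + 713.02 + 5938.74 + 84.10 + 610.79 + 289.24 + 1950.60 = 11355.76
Landed cost (B) = invoice 155626.89 + 11355.76 + duty 16413.20 = 183395.85
Difference = |200264.69 − 183395.85| = 16868.84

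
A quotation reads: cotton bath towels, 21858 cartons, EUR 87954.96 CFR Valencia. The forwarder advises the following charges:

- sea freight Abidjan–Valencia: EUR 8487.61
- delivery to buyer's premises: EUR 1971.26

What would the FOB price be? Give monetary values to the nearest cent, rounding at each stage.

FOB price: EUR 79467.35

Not relevant to the conversion: delivery — on the buyer under both terms; not part of either seller's price.
From CFR to FOB, the seller no longer bears: freight.
FOB price = 87954.96 − 8487.61 = 79467.35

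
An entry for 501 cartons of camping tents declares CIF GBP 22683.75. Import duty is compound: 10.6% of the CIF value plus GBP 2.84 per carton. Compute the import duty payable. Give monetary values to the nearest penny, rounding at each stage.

Import duty: GBP 3827.32

Ad valorem component: 22683.75 × 10.6% = 2404.48
Specific component: 501 × 2.84 = 1422.84
Import duty = 2404.48 + 1422.84 = 3827.32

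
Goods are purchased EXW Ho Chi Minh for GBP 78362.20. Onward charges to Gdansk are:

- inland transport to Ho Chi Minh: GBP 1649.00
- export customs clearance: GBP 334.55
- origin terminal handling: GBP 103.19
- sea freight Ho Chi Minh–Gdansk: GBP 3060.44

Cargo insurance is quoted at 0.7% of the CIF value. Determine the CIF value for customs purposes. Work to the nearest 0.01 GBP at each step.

CIF value: GBP 84098.07

Let C be the CIF value. C = EXW price + pre-shipment costs + freight + 0.7% × C
C − 0.7% × C = 78362.20 + 1649.00 + 334.55 + 103.19 + 3060.44
0.993 × C = 83509.38
C = 83509.38 / 0.993 = 84098.07
Insurance premium = 0.7% × 84098.07 = 588.69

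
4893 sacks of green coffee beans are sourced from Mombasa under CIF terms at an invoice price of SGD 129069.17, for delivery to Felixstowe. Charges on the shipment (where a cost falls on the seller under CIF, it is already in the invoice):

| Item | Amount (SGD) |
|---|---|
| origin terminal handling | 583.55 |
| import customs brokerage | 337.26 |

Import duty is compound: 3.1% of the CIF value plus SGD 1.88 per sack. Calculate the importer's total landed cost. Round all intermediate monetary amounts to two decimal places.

CIF: the seller pays costs through ocean freight and marine insurance to the destination port.
Already in the invoice (seller's account under CIF): origin terminal — exclude.
The CIF price already equals the CIF value: 129069.17
Ad valorem component: 129069.17 × 3.1% = 4001.14
Specific component: 4893 × 1.88 = 9198.84
Import duty = 4001.14 + 9198.84 = 13199.98
Buyer bears: brokerage 337.26 + duty 13199.98 = 13537.24
Landed cost = invoice 129069.17 + 13537.24 = 142606.41

Total landed cost: SGD 142606.41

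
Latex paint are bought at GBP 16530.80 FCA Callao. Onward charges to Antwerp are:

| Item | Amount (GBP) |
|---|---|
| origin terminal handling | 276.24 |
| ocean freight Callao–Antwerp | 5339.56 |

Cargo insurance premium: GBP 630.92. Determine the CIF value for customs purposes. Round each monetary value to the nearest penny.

CIF value: GBP 22777.52

CIF = FCA price + pre-shipment costs + freight + insurance
CIF = 16530.80 + 276.24 + 5339.56 + 630.92 = 22777.52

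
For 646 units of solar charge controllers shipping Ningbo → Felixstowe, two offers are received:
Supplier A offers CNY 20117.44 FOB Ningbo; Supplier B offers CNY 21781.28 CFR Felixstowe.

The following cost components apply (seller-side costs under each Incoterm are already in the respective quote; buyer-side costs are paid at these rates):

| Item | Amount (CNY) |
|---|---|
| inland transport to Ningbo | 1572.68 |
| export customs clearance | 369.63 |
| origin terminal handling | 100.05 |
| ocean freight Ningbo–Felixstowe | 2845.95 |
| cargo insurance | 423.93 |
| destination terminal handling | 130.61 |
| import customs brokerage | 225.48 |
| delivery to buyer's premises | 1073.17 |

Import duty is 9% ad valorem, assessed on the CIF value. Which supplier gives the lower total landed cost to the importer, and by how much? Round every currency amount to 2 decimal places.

Supplier A (FOB):
CIF value = FOB price + freight + insurance = 20117.44 + 2845.95 + 423.93 = 23387.32
Import duty = 23387.32 × 9% = 2104.86
Buyer bears (A): 2845.95 + 423.93 + 130.61 + 225.48 + 1073.17 = 4699.14
Landed cost (A) = invoice 20117.44 + 4699.14 + duty 2104.86 = 26921.44
Supplier B (CFR):
CIF value = CFR price + insurance = 21781.28 + 423.93 = 22205.21
Import duty = 22205.21 × 9% = 1998.47
Buyer bears (B): 423.93 + 130.61 + 225.48 + 1073.17 = 1853.19
Landed cost (B) = invoice 21781.28 + 1853.19 + duty 1998.47 = 25632.94
Difference = |26921.44 − 25632.94| = 1288.50

Supplier B is cheaper by CNY 1288.50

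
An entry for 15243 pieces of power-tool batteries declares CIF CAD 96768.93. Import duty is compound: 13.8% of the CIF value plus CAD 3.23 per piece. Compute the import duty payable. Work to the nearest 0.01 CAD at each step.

Ad valorem component: 96768.93 × 13.8% = 13354.11
Specific component: 15243 × 3.23 = 49234.89
Import duty = 13354.11 + 49234.89 = 62589.00

Import duty: CAD 62589.00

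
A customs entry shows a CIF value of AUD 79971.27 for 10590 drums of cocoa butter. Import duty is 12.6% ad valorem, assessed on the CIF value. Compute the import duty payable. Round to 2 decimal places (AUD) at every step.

Import duty: AUD 10076.38

Import duty = 79971.27 × 12.6% = 10076.38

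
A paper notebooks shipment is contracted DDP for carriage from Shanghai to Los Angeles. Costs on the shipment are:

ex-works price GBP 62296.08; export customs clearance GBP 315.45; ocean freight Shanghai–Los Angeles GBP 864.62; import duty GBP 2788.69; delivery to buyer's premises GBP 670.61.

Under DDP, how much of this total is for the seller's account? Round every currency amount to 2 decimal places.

DDP: the seller bears all costs including import duty.
Seller's account: goods 62296.08 + export clearance 315.45 + freight 864.62 + duty 2788.69 + delivery 670.61 = 66935.45
Buyer's account: 0.00

Seller's account: GBP 66935.45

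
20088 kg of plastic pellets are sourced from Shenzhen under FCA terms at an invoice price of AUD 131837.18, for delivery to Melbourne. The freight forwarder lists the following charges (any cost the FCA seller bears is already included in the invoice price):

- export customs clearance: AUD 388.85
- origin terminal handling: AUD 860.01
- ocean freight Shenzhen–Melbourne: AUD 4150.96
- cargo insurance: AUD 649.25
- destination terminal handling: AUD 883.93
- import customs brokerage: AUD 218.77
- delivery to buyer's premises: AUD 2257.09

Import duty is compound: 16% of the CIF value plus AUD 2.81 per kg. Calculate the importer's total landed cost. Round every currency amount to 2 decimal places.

FCA: the seller delivers export-cleared goods to the carrier; the buyer bears costs from that point.
Already in the invoice (seller's account under FCA): export clearance — exclude.
CIF value = FCA price + origin terminal + freight + insurance = 131837.18 + 860.01 + 4150.96 + 649.25 = 137497.40
Ad valorem component: 137497.40 × 16% = 21999.58
Specific component: 20088 × 2.81 = 56447.28
Import duty = 21999.58 + 56447.28 = 78446.86
Buyer bears: origin terminal 860.01 + freight 4150.96 + insurance 649.25 + destination terminal 883.93 + brokerage 218.77 + delivery 2257.09 + duty 78446.86 = 87466.87
Landed cost = invoice 131837.18 + 87466.87 = 219304.05

Total landed cost: AUD 219304.05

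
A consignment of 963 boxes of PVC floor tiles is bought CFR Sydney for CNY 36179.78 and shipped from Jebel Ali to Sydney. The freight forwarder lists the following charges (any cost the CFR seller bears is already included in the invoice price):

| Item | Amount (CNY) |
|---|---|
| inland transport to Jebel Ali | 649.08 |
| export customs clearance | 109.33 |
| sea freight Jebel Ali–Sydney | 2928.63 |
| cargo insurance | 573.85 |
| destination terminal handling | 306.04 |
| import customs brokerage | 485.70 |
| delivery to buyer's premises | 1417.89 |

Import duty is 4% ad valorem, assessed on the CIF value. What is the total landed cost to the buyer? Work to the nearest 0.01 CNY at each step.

CFR: the seller pays costs through ocean freight to the destination port, but not insurance.
Already in the invoice (seller's account under CFR): inland to port, export clearance, freight — exclude.
CIF value = CFR price + insurance = 36179.78 + 573.85 = 36753.63
Import duty = 36753.63 × 4% = 1470.15
Buyer bears: insurance 573.85 + destination terminal 306.04 + brokerage 485.70 + delivery 1417.89 + duty 1470.15 = 4253.63
Landed cost = invoice 36179.78 + 4253.63 = 40433.41

Total landed cost: CNY 40433.41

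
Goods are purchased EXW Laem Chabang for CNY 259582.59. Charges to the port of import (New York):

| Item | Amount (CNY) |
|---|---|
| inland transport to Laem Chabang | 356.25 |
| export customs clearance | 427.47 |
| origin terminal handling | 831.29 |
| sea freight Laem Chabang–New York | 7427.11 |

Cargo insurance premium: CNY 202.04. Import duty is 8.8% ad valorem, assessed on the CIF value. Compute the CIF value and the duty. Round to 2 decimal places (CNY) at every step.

CIF = EXW price + pre-shipment costs + freight + insurance
CIF = 259582.59 + 356.25 + 427.47 + 831.29 + 7427.11 + 202.04 = 268826.75
Import duty = 268826.75 × 8.8% = 23656.75

CIF value: CNY 268826.75; import duty: CNY 23656.75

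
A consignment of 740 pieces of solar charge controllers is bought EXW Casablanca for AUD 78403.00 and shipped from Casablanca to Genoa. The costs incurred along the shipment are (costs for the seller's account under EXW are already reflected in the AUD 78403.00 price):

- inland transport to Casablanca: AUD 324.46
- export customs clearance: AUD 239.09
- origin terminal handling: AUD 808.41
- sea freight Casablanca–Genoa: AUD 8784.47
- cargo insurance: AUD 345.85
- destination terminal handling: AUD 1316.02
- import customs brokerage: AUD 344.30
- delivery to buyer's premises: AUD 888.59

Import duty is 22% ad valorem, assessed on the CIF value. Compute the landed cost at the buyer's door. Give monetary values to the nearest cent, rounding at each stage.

Total landed cost: AUD 111013.35

EXW: the seller makes goods available at their premises; the buyer bears all onward costs.
CIF value = EXW price + inland to port + export clearance + origin terminal + freight + insurance = 78403.00 + 324.46 + 239.09 + 808.41 + 8784.47 + 345.85 = 88905.28
Import duty = 88905.28 × 22% = 19559.16
Buyer bears: inland to port 324.46 + export clearance 239.09 + origin terminal 808.41 + freight 8784.47 + insurance 345.85 + destination terminal 1316.02 + brokerage 344.30 + delivery 888.59 + duty 19559.16 = 32610.35
Landed cost = invoice 78403.00 + 32610.35 = 111013.35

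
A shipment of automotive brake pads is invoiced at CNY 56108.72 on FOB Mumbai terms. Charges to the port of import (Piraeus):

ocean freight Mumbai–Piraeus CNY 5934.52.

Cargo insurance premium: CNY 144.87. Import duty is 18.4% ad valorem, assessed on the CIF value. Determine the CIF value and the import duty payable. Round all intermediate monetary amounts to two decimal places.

CIF = FOB price + freight + insurance
CIF = 56108.72 + 5934.52 + 144.87 = 62188.11
Import duty = 62188.11 × 18.4% = 11442.61

CIF value: CNY 62188.11; import duty: CNY 11442.61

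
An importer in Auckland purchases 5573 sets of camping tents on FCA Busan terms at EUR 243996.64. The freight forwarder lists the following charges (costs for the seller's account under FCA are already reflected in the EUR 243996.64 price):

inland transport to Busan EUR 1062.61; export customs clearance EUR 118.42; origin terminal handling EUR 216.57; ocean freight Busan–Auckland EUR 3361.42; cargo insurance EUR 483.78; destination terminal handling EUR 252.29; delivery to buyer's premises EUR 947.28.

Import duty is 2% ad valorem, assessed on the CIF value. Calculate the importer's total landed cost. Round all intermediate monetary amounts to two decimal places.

Total landed cost: EUR 254219.15

FCA: the seller delivers export-cleared goods to the carrier; the buyer bears costs from that point.
Already in the invoice (seller's account under FCA): inland to port, export clearance — exclude.
CIF value = FCA price + origin terminal + freight + insurance = 243996.64 + 216.57 + 3361.42 + 483.78 = 248058.41
Import duty = 248058.41 × 2% = 4961.17
Buyer bears: origin terminal 216.57 + freight 3361.42 + insurance 483.78 + destination terminal 252.29 + delivery 947.28 + duty 4961.17 = 10222.51
Landed cost = invoice 243996.64 + 10222.51 = 254219.15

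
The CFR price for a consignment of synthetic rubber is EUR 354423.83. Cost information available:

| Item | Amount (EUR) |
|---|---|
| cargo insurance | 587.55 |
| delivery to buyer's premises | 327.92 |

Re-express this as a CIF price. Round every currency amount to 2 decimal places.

Not relevant to the conversion: delivery — on the buyer under both terms; not part of either seller's price.
From CFR to CIF, the seller additionally bears: insurance.
CIF price = 354423.83 + 587.55 = 355011.38

CIF price: EUR 355011.38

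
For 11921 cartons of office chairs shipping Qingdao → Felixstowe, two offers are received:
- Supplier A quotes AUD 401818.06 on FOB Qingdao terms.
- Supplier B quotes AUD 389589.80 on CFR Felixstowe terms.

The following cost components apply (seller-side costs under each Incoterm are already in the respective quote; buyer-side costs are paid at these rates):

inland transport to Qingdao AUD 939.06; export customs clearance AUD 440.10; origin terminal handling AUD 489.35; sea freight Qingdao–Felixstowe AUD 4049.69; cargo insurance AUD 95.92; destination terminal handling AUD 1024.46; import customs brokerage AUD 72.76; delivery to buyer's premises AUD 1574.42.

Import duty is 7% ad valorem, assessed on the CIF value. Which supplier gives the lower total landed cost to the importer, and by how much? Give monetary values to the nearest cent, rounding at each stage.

Supplier B is cheaper by AUD 17417.41

Supplier A (FOB):
CIF value = FOB price + freight + insurance = 401818.06 + 4049.69 + 95.92 = 405963.67
Import duty = 405963.67 × 7% = 28417.46
Buyer bears (A): 4049.69 + 95.92 + 1024.46 + 72.76 + 1574.42 = 6817.25
Landed cost (A) = invoice 401818.06 + 6817.25 + duty 28417.46 = 437052.77
Supplier B (CFR):
CIF value = CFR price + insurance = 389589.80 + 95.92 = 389685.72
Import duty = 389685.72 × 7% = 27278.00
Buyer bears (B): 95.92 + 1024.46 + 72.76 + 1574.42 = 2767.56
Landed cost (B) = invoice 389589.80 + 2767.56 + duty 27278.00 = 419635.36
Difference = |437052.77 − 419635.36| = 17417.41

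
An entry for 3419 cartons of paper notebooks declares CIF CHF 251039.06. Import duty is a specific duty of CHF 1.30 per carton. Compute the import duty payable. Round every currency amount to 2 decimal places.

Import duty = 3419 × 1.30 = 4444.70

Import duty: CHF 4444.70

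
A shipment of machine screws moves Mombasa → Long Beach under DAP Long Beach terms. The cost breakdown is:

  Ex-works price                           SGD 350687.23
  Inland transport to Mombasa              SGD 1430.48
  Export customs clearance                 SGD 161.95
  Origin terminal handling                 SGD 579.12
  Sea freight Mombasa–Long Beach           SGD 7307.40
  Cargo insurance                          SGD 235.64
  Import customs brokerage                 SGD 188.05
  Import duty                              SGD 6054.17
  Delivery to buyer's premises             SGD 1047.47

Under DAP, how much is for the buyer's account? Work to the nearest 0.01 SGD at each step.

DAP: the seller bears all costs to the named destination except import duty and clearance.
Seller's account: goods 350687.23 + inland to port 1430.48 + export clearance 161.95 + origin terminal 579.12 + freight 7307.40 + insurance 235.64 + delivery 1047.47 = 361449.29
Buyer's account: brokerage 188.05 + duty 6054.17 = 6242.22

Buyer's account: SGD 6242.22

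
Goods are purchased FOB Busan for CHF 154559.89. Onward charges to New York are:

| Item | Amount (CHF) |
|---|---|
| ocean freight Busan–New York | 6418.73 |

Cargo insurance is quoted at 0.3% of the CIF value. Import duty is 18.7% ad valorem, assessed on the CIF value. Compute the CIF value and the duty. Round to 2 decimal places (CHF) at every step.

Let C be the CIF value. C = FOB price + freight + 0.3% × C
C − 0.3% × C = 154559.89 + 6418.73
0.997 × C = 160978.62
C = 160978.62 / 0.997 = 161463.01
Insurance premium = 0.3% × 161463.01 = 484.39
Import duty = 161463.01 × 18.7% = 30193.58

CIF value: CHF 161463.01; import duty: CHF 30193.58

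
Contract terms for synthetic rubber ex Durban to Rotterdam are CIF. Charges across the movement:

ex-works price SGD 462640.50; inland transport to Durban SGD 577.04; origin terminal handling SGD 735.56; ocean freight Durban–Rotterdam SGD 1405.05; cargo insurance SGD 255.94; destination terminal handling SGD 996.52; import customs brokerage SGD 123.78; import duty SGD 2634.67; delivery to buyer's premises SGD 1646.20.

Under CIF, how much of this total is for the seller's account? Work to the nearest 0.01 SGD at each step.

Seller's account: SGD 465614.09

CIF: the seller pays costs through ocean freight and marine insurance to the destination port.
Seller's account: goods 462640.50 + inland to port 577.04 + origin terminal 735.56 + freight 1405.05 + insurance 255.94 = 465614.09
Buyer's account: destination terminal 996.52 + brokerage 123.78 + duty 2634.67 + delivery 1646.20 = 5401.17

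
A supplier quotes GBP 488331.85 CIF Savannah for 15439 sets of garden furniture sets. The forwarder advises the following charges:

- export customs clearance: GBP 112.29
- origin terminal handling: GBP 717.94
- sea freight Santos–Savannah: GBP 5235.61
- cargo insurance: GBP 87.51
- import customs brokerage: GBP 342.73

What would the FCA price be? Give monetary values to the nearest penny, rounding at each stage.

FCA price: GBP 482290.79

Not relevant to the conversion: export clearance — on the seller under both CIF and FCA; already in the CIF price and stays in the FCA price. brokerage — on the buyer under both terms; not part of either seller's price.
From CIF to FCA, the seller no longer bears: origin terminal, freight, insurance.
FCA price = 488331.85 − 717.94 − 5235.61 − 87.51 = 482290.79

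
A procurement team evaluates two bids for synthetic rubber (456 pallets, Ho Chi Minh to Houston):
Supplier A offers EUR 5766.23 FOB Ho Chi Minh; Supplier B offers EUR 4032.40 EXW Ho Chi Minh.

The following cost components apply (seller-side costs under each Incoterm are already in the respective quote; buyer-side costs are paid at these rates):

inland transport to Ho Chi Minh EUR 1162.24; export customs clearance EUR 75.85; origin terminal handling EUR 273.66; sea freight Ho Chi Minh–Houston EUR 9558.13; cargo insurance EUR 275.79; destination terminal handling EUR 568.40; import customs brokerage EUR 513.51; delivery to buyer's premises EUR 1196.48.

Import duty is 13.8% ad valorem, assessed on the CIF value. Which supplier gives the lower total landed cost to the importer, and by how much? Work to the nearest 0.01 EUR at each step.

Supplier A (FOB):
CIF value = FOB price + freight + insurance = 5766.23 + 9558.13 + 275.79 = 15600.15
Import duty = 15600.15 × 13.8% = 2152.82
Buyer bears (A): 9558.13 + 275.79 + 568.40 + 513.51 + 1196.48 = 12112.31
Landed cost (A) = invoice 5766.23 + 12112.31 + duty 2152.82 = 20031.36
Supplier B (EXW):
CIF value = EXW price + inland to port + export clearance + origin terminal + freight + insurance = 4032.40 + 1162.24 + 75.85 + 273.66 + 9558.13 + 275.79 = 15378.07
Import duty = 15378.07 × 13.8% = 2122.17
Buyer bears (B): 1162.24 + 75.85 + 273.66 + 9558.13 + 275.79 + 568.40 + 513.51 + 1196.48 = 13624.06
Landed cost (B) = invoice 4032.40 + 13624.06 + duty 2122.17 = 19778.63
Difference = |20031.36 − 19778.63| = 252.73

Supplier B is cheaper by EUR 252.73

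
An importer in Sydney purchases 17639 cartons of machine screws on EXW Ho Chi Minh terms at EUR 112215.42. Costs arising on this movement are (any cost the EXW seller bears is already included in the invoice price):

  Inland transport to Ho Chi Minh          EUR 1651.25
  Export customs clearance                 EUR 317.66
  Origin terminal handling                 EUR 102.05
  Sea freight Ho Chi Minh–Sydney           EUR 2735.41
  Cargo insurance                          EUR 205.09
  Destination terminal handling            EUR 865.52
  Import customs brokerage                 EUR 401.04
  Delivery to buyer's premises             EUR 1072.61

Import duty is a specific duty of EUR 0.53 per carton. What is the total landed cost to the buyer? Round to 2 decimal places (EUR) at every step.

Total landed cost: EUR 128914.72

EXW: the seller makes goods available at their premises; the buyer bears all onward costs.
CIF value = EXW price + inland to port + export clearance + origin terminal + freight + insurance = 112215.42 + 1651.25 + 317.66 + 102.05 + 2735.41 + 205.09 = 117226.88
Import duty = 17639 × 0.53 = 9348.67
Buyer bears: inland to port 1651.25 + export clearance 317.66 + origin terminal 102.05 + freight 2735.41 + insurance 205.09 + destination terminal 865.52 + brokerage 401.04 + delivery 1072.61 + duty 9348.67 = 16699.30
Landed cost = invoice 112215.42 + 16699.30 = 128914.72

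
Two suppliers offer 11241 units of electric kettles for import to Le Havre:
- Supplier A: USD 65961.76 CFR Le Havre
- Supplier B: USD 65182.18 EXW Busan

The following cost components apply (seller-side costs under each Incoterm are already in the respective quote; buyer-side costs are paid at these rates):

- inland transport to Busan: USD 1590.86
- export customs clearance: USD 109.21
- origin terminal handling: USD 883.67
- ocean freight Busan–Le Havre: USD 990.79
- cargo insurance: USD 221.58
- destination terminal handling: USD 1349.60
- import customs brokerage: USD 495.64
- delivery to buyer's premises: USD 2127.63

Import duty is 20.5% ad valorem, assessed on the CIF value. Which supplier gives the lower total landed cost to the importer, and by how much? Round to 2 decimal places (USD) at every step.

Supplier A is cheaper by USD 3367.92

Supplier A (CFR):
CIF value = CFR price + insurance = 65961.76 + 221.58 = 66183.34
Import duty = 66183.34 × 20.5% = 13567.58
Buyer bears (A): 221.58 + 1349.60 + 495.64 + 2127.63 = 4194.45
Landed cost (A) = invoice 65961.76 + 4194.45 + duty 13567.58 = 83723.79
Supplier B (EXW):
CIF value = EXW price + inland to port + export clearance + origin terminal + freight + insurance = 65182.18 + 1590.86 + 109.21 + 883.67 + 990.79 + 221.58 = 68978.29
Import duty = 68978.29 × 20.5% = 14140.55
Buyer bears (B): 1590.86 + 109.21 + 883.67 + 990.79 + 221.58 + 1349.60 + 495.64 + 2127.63 = 7768.98
Landed cost (B) = invoice 65182.18 + 7768.98 + duty 14140.55 = 87091.71
Difference = |83723.79 − 87091.71| = 3367.92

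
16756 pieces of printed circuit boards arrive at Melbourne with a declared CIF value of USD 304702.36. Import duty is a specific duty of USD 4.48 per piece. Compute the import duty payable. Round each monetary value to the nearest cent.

Import duty: USD 75066.88

Import duty = 16756 × 4.48 = 75066.88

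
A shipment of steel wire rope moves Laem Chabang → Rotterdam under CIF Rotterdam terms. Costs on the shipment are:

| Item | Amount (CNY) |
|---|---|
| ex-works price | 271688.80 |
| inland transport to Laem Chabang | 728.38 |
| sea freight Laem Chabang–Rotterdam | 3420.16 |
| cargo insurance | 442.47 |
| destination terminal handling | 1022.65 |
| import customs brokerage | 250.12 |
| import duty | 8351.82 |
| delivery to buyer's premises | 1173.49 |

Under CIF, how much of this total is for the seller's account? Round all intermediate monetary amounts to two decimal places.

Seller's account: CNY 276279.81

CIF: the seller pays costs through ocean freight and marine insurance to the destination port.
Seller's account: goods 271688.80 + inland to port 728.38 + freight 3420.16 + insurance 442.47 = 276279.81
Buyer's account: destination terminal 1022.65 + brokerage 250.12 + duty 8351.82 + delivery 1173.49 = 10798.08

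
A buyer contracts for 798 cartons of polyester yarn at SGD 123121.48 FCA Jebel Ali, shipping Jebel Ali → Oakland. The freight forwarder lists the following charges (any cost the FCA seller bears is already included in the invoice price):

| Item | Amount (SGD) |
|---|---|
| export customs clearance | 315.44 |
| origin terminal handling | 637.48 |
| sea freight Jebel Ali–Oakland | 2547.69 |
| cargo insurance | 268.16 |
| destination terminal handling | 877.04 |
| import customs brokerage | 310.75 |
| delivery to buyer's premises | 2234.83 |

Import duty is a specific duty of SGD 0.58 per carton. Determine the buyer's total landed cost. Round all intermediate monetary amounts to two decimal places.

FCA: the seller delivers export-cleared goods to the carrier; the buyer bears costs from that point.
Already in the invoice (seller's account under FCA): export clearance — exclude.
CIF value = FCA price + origin terminal + freight + insurance = 123121.48 + 637.48 + 2547.69 + 268.16 = 126574.81
Import duty = 798 × 0.58 = 462.84
Buyer bears: origin terminal 637.48 + freight 2547.69 + insurance 268.16 + destination terminal 877.04 + brokerage 310.75 + delivery 2234.83 + duty 462.84 = 7338.79
Landed cost = invoice 123121.48 + 7338.79 = 130460.27

Total landed cost: SGD 130460.27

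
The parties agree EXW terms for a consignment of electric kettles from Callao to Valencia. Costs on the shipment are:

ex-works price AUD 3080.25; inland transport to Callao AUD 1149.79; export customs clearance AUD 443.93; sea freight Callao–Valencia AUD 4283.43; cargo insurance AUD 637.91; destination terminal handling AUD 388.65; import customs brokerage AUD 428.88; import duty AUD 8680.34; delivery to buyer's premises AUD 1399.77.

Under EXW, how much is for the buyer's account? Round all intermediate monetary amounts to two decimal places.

EXW: the seller makes goods available at their premises; the buyer bears all onward costs.
Seller's account: goods 3080.25 = 3080.25
Buyer's account: inland to port 1149.79 + export clearance 443.93 + freight 4283.43 + insurance 637.91 + destination terminal 388.65 + brokerage 428.88 + duty 8680.34 + delivery 1399.77 = 17412.70

Buyer's account: AUD 17412.70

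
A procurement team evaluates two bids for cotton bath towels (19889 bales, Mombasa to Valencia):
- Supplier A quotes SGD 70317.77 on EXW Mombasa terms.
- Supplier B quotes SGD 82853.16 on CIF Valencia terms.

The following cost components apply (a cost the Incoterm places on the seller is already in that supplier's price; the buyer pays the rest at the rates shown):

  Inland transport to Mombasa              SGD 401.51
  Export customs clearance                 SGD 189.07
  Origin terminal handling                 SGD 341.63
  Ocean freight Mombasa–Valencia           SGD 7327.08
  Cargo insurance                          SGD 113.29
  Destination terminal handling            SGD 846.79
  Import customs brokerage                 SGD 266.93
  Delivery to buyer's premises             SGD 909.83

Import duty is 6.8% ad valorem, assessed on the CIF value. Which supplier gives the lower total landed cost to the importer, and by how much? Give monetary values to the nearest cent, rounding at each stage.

Supplier A is cheaper by SGD 4445.88

Supplier A (EXW):
CIF value = EXW price + inland to port + export clearance + origin terminal + freight + insurance = 70317.77 + 401.51 + 189.07 + 341.63 + 7327.08 + 113.29 = 78690.35
Import duty = 78690.35 × 6.8% = 5350.94
Buyer bears (A): 401.51 + 189.07 + 341.63 + 7327.08 + 113.29 + 846.79 + 266.93 + 909.83 = 10396.13
Landed cost (A) = invoice 70317.77 + 10396.13 + duty 5350.94 = 86064.84
Supplier B (CIF):
The CIF price already equals the CIF value: 82853.16
Import duty = 82853.16 × 6.8% = 5634.01
Buyer bears (B): 846.79 + 266.93 + 909.83 = 2023.55
Landed cost (B) = invoice 82853.16 + 2023.55 + duty 5634.01 = 90510.72
Difference = |86064.84 − 90510.72| = 4445.88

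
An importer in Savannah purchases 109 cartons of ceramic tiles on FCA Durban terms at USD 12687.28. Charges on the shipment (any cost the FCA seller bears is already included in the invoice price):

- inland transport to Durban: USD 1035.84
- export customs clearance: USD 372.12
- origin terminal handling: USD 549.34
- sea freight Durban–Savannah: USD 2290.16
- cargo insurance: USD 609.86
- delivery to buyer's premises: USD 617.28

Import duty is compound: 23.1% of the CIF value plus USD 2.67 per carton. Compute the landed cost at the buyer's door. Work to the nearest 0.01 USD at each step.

FCA: the seller delivers export-cleared goods to the carrier; the buyer bears costs from that point.
Already in the invoice (seller's account under FCA): inland to port, export clearance — exclude.
CIF value = FCA price + origin terminal + freight + insurance = 12687.28 + 549.34 + 2290.16 + 609.86 = 16136.64
Ad valorem component: 16136.64 × 23.1% = 3727.56
Specific component: 109 × 2.67 = 291.03
Import duty = 3727.56 + 291.03 = 4018.59
Buyer bears: origin terminal 549.34 + freight 2290.16 + insurance 609.86 + delivery 617.28 + duty 4018.59 = 8085.23
Landed cost = invoice 12687.28 + 8085.23 = 20772.51

Total landed cost: USD 20772.51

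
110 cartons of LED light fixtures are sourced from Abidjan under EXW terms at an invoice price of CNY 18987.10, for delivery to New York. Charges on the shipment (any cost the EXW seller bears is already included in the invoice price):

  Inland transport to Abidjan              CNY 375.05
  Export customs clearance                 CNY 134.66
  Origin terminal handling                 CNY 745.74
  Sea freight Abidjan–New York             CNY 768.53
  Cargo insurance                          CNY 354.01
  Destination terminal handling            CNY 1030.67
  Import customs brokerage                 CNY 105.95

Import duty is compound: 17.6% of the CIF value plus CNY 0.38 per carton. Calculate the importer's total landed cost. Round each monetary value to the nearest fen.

Total landed cost: CNY 26303.77

EXW: the seller makes goods available at their premises; the buyer bears all onward costs.
CIF value = EXW price + inland to port + export clearance + origin terminal + freight + insurance = 18987.10 + 375.05 + 134.66 + 745.74 + 768.53 + 354.01 = 21365.09
Ad valorem component: 21365.09 × 17.6% = 3760.26
Specific component: 110 × 0.38 = 41.80
Import duty = 3760.26 + 41.80 = 3802.06
Buyer bears: inland to port 375.05 + export clearance 134.66 + origin terminal 745.74 + freight 768.53 + insurance 354.01 + destination terminal 1030.67 + brokerage 105.95 + duty 3802.06 = 7316.67
Landed cost = invoice 18987.10 + 7316.67 = 26303.77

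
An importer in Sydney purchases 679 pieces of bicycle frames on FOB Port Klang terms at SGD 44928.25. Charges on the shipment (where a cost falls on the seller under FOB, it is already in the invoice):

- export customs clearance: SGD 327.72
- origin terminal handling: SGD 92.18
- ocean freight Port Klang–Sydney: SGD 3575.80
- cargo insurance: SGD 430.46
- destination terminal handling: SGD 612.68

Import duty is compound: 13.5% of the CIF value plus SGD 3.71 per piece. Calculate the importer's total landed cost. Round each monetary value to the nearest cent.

FOB: the seller bears costs until goods are on board at the origin port; the buyer bears freight, insurance and all costs thereafter.
Already in the invoice (seller's account under FOB): export clearance, origin terminal — exclude.
CIF value = FOB price + freight + insurance = 44928.25 + 3575.80 + 430.46 = 48934.51
Ad valorem component: 48934.51 × 13.5% = 6606.16
Specific component: 679 × 3.71 = 2519.09
Import duty = 6606.16 + 2519.09 = 9125.25
Buyer bears: freight 3575.80 + insurance 430.46 + destination terminal 612.68 + duty 9125.25 = 13744.19
Landed cost = invoice 44928.25 + 13744.19 = 58672.44

Total landed cost: SGD 58672.44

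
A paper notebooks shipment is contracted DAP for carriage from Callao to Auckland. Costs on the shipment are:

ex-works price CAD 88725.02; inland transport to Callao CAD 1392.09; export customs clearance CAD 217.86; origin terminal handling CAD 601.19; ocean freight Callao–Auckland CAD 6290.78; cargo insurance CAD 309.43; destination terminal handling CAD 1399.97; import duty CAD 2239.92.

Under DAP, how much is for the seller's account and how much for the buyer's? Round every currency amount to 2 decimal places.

Seller: CAD 98936.34; buyer: CAD 2239.92

DAP: the seller bears all costs to the named destination except import duty and clearance.
Seller's account: goods 88725.02 + inland to port 1392.09 + export clearance 217.86 + origin terminal 601.19 + freight 6290.78 + insurance 309.43 + destination terminal 1399.97 = 98936.34
Buyer's account: duty 2239.92 = 2239.92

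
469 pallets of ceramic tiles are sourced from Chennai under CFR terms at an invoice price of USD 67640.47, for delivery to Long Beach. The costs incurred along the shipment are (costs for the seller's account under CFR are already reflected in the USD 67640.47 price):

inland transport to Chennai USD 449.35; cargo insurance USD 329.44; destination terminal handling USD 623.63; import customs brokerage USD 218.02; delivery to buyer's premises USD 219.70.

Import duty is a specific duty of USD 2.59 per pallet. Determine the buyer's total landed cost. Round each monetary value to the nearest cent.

Total landed cost: USD 70245.97

CFR: the seller pays costs through ocean freight to the destination port, but not insurance.
Already in the invoice (seller's account under CFR): inland to port — exclude.
CIF value = CFR price + insurance = 67640.47 + 329.44 = 67969.91
Import duty = 469 × 2.59 = 1214.71
Buyer bears: insurance 329.44 + destination terminal 623.63 + brokerage 218.02 + delivery 219.70 + duty 1214.71 = 2605.50
Landed cost = invoice 67640.47 + 2605.50 = 70245.97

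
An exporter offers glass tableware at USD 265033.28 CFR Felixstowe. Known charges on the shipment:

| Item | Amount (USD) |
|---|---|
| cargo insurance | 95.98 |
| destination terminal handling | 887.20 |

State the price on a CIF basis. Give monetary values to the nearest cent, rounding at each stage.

Not relevant to the conversion: destination terminal — on the buyer under both terms; not part of either seller's price.
From CFR to CIF, the seller additionally bears: insurance.
CIF price = 265033.28 + 95.98 = 265129.26

CIF price: USD 265129.26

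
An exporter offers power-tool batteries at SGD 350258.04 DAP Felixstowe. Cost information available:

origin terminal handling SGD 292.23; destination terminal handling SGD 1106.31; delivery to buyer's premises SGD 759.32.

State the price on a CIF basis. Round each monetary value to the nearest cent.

Not relevant to the conversion: origin terminal — on the seller under both DAP and CIF; already in the DAP price and stays in the CIF price.
From DAP to CIF, the seller no longer bears: destination terminal, delivery.
CIF price = 350258.04 − 1106.31 − 759.32 = 348392.41

CIF price: SGD 348392.41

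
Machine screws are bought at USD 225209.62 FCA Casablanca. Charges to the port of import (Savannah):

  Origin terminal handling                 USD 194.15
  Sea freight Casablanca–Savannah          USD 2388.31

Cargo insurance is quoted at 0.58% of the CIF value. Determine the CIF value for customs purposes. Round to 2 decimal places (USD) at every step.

Let C be the CIF value. C = FCA price + pre-shipment costs + freight + 0.58% × C
C − 0.58% × C = 225209.62 + 194.15 + 2388.31
0.9942 × C = 227792.08
C = 227792.08 / 0.9942 = 229120.98
Insurance premium = 0.58% × 229120.98 = 1328.90

CIF value: USD 229120.98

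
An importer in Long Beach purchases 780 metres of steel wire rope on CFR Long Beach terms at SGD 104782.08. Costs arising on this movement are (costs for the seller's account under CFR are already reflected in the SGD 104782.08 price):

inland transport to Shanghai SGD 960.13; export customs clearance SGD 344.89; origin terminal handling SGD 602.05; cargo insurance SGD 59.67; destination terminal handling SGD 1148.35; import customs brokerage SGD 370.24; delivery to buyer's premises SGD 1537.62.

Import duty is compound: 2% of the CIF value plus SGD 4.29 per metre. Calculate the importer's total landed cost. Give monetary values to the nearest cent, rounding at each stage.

Total landed cost: SGD 113341.00

CFR: the seller pays costs through ocean freight to the destination port, but not insurance.
Already in the invoice (seller's account under CFR): inland to port, export clearance, origin terminal — exclude.
CIF value = CFR price + insurance = 104782.08 + 59.67 = 104841.75
Ad valorem component: 104841.75 × 2% = 2096.84
Specific component: 780 × 4.29 = 3346.20
Import duty = 2096.84 + 3346.20 = 5443.04
Buyer bears: insurance 59.67 + destination terminal 1148.35 + brokerage 370.24 + delivery 1537.62 + duty 5443.04 = 8558.92
Landed cost = invoice 104782.08 + 8558.92 = 113341.00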